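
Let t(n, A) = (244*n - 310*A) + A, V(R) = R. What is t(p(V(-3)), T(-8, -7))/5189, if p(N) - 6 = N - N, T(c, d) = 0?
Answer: 1464/5189 ≈ 0.28214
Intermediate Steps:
p(N) = 6 (p(N) = 6 + (N - N) = 6 + 0 = 6)
t(n, A) = -309*A + 244*n (t(n, A) = (-310*A + 244*n) + A = -309*A + 244*n)
t(p(V(-3)), T(-8, -7))/5189 = (-309*0 + 244*6)/5189 = (0 + 1464)*(1/5189) = 1464*(1/5189) = 1464/5189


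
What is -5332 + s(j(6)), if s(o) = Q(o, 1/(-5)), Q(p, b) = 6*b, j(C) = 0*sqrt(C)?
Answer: -26666/5 ≈ -5333.2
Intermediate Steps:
j(C) = 0
s(o) = -6/5 (s(o) = 6/(-5) = 6*(-1/5) = -6/5)
-5332 + s(j(6)) = -5332 - 6/5 = -26666/5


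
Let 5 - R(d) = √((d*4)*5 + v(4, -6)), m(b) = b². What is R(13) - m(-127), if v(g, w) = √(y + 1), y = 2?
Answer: -16124 - √(260 + √3) ≈ -16140.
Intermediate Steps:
v(g, w) = √3 (v(g, w) = √(2 + 1) = √3)
R(d) = 5 - √(√3 + 20*d) (R(d) = 5 - √((d*4)*5 + √3) = 5 - √((4*d)*5 + √3) = 5 - √(20*d + √3) = 5 - √(√3 + 20*d))
R(13) - m(-127) = (5 - √(√3 + 20*13)) - 1*(-127)² = (5 - √(√3 + 260)) - 1*16129 = (5 - √(260 + √3)) - 16129 = -16124 - √(260 + √3)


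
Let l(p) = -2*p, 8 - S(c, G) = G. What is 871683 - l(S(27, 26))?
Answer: 871647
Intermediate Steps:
S(c, G) = 8 - G
871683 - l(S(27, 26)) = 871683 - (-2)*(8 - 1*26) = 871683 - (-2)*(8 - 26) = 871683 - (-2)*(-18) = 871683 - 1*36 = 871683 - 36 = 871647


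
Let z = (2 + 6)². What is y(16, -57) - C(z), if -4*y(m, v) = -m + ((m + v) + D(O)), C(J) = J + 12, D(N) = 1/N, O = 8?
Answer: -1977/32 ≈ -61.781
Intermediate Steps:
z = 64 (z = 8² = 64)
C(J) = 12 + J
y(m, v) = -1/32 - v/4 (y(m, v) = -(-m + ((m + v) + 1/8))/4 = -(-m + ((m + v) + ⅛))/4 = -(-m + (⅛ + m + v))/4 = -(⅛ + v)/4 = -1/32 - v/4)
y(16, -57) - C(z) = (-1/32 - ¼*(-57)) - (12 + 64) = (-1/32 + 57/4) - 1*76 = 455/32 - 76 = -1977/32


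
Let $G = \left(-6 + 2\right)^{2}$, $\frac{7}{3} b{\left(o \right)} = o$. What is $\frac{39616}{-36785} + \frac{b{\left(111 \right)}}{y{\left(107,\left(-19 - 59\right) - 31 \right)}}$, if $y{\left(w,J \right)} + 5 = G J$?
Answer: $- \frac{23679433}{21445655} \approx -1.1042$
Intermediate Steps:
$b{\left(o \right)} = \frac{3 o}{7}$
$G = 16$ ($G = \left(-4\right)^{2} = 16$)
$y{\left(w,J \right)} = -5 + 16 J$
$\frac{39616}{-36785} + \frac{b{\left(111 \right)}}{y{\left(107,\left(-19 - 59\right) - 31 \right)}} = \frac{39616}{-36785} + \frac{\frac{3}{7} \cdot 111}{-5 + 16 \left(\left(-19 - 59\right) - 31\right)} = 39616 \left(- \frac{1}{36785}\right) + \frac{333}{7 \left(-5 + 16 \left(-78 - 31\right)\right)} = - \frac{39616}{36785} + \frac{333}{7 \left(-5 + 16 \left(-109\right)\right)} = - \frac{39616}{36785} + \frac{333}{7 \left(-5 - 1744\right)} = - \frac{39616}{36785} + \frac{333}{7 \left(-1749\right)} = - \frac{39616}{36785} + \frac{333}{7} \left(- \frac{1}{1749}\right) = - \frac{39616}{36785} - \frac{111}{4081} = - \frac{23679433}{21445655}$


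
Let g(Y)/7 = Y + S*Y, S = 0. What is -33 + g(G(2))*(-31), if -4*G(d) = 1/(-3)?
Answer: -613/12 ≈ -51.083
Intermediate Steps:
G(d) = 1/12 (G(d) = -1/(4*(-3)) = -(-1)/(4*3) = -1/4*(-1/3) = 1/12)
g(Y) = 7*Y (g(Y) = 7*(Y + 0*Y) = 7*(Y + 0) = 7*Y)
-33 + g(G(2))*(-31) = -33 + (7*(1/12))*(-31) = -33 + (7/12)*(-31) = -33 - 217/12 = -613/12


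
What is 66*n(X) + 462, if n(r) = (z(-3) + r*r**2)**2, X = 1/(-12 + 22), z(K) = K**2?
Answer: 2904594033/500000 ≈ 5809.2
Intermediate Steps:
X = 1/10 ≈ 0.10000
n(r) = (9 + r**3)**2 (n(r) = ((-3)**2 + r*r**2)**2 = (9 + r**3)**2)
66*n(X) + 462 = 66*(9 + (1/10)**3)**2 + 462 = 66*(9 + 1/1000)**2 + 462 = 66*(9001/1000)**2 + 462 = 66*(81018001/1000000) + 462 = 2673594033/500000 + 462 = 2904594033/500000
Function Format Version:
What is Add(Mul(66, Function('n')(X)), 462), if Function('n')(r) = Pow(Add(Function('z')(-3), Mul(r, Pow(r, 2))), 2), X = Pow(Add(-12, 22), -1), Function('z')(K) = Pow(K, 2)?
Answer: Rational(2904594033, 500000) ≈ 5809.2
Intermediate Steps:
X = Rational(1, 10) (X = Pow(10, -1) = Rational(1, 10) ≈ 0.10000)
Function('n')(r) = Pow(Add(9, Pow(r, 3)), 2) (Function('n')(r) = Pow(Add(Pow(-3, 2), Mul(r, Pow(r, 2))), 2) = Pow(Add(9, Pow(r, 3)), 2))
Add(Mul(66, Function('n')(X)), 462) = Add(Mul(66, Pow(Add(9, Pow(Rational(1, 10), 3)), 2)), 462) = Add(Mul(66, Pow(Add(9, Rational(1, 1000)), 2)), 462) = Add(Mul(66, Pow(Rational(9001, 1000), 2)), 462) = Add(Mul(66, Rational(81018001, 1000000)), 462) = Add(Rational(2673594033, 500000), 462) = Rational(2904594033, 500000)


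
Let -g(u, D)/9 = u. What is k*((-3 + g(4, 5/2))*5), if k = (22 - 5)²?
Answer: -56355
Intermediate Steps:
g(u, D) = -9*u
k = 289 (k = 17² = 289)
k*((-3 + g(4, 5/2))*5) = 289*((-3 - 9*4)*5) = 289*((-3 - 36)*5) = 289*(-39*5) = 289*(-195) = -56355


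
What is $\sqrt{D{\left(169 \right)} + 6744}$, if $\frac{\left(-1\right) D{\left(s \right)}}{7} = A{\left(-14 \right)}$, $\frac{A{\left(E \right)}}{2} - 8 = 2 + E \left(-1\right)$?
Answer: $6 \sqrt{178} \approx 80.05$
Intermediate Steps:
$A{\left(E \right)} = 20 - 2 E$ ($A{\left(E \right)} = 16 + 2 \left(2 + E \left(-1\right)\right) = 16 + 2 \left(2 - E\right) = 16 - \left(-4 + 2 E\right) = 20 - 2 E$)
$D{\left(s \right)} = -336$ ($D{\left(s \right)} = - 7 \left(20 - -28\right) = - 7 \left(20 + 28\right) = \left(-7\right) 48 = -336$)
$\sqrt{D{\left(169 \right)} + 6744} = \sqrt{-336 + 6744} = \sqrt{6408} = 6 \sqrt{178}$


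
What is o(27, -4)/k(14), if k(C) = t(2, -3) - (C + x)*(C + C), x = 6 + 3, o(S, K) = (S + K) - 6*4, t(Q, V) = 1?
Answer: 1/643 ≈ 0.0015552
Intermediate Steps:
o(S, K) = -24 + K + S (o(S, K) = (K + S) - 24 = -24 + K + S)
x = 9
k(C) = 1 - 2*C*(9 + C) (k(C) = 1 - (C + 9)*(C + C) = 1 - (9 + C)*2*C = 1 - 2*C*(9 + C))
o(27, -4)/k(14) = (-24 - 4 + 27)/(1 - 18*14 - 2*14**2) = -1/(1 - 252 - 2*196) = -1/(1 - 252 - 392) = -1/(-643) = -1*(-1/643) = 1/643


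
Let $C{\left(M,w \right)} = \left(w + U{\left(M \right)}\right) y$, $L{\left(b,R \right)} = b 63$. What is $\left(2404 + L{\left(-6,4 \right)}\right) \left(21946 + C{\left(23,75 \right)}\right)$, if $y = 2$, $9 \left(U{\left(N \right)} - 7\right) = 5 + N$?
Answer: $\frac{403267196}{9} \approx 4.4807 \cdot 10^{7}$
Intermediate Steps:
$U{\left(N \right)} = \frac{68}{9} + \frac{N}{9}$ ($U{\left(N \right)} = 7 + \frac{5 + N}{9} = 7 + \left(\frac{5}{9} + \frac{N}{9}\right) = \frac{68}{9} + \frac{N}{9}$)
$L{\left(b,R \right)} = 63 b$
$C{\left(M,w \right)} = \frac{136}{9} + 2 w + \frac{2 M}{9}$ ($C{\left(M,w \right)} = \left(w + \left(\frac{68}{9} + \frac{M}{9}\right)\right) 2 = \left(\frac{68}{9} + w + \frac{M}{9}\right) 2 = \frac{136}{9} + 2 w + \frac{2 M}{9}$)
$\left(2404 + L{\left(-6,4 \right)}\right) \left(21946 + C{\left(23,75 \right)}\right) = \left(2404 + 63 \left(-6\right)\right) \left(21946 + \left(\frac{136}{9} + 2 \cdot 75 + \frac{2}{9} \cdot 23\right)\right) = \left(2404 - 378\right) \left(21946 + \left(\frac{136}{9} + 150 + \frac{46}{9}\right)\right) = 2026 \left(21946 + \frac{1532}{9}\right) = 2026 \cdot \frac{199046}{9} = \frac{403267196}{9}$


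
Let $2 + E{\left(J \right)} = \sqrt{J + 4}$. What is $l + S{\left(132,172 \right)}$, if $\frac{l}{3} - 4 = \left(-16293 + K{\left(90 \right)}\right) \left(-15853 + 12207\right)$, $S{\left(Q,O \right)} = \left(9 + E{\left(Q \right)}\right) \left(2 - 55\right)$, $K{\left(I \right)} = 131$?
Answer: $176779597 - 106 \sqrt{34} \approx 1.7678 \cdot 10^{8}$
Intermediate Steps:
$E{\left(J \right)} = -2 + \sqrt{4 + J}$ ($E{\left(J \right)} = -2 + \sqrt{J + 4} = -2 + \sqrt{4 + J}$)
$S{\left(Q,O \right)} = -371 - 53 \sqrt{4 + Q}$ ($S{\left(Q,O \right)} = \left(9 + \left(-2 + \sqrt{4 + Q}\right)\right) \left(2 - 55\right) = \left(7 + \sqrt{4 + Q}\right) \left(-53\right) = -371 - 53 \sqrt{4 + Q}$)
$l = 176779968$ ($l = 12 + 3 \left(-16293 + 131\right) \left(-15853 + 12207\right) = 12 + 3 \left(\left(-16162\right) \left(-3646\right)\right) = 12 + 3 \cdot 58926652 = 12 + 176779956 = 176779968$)
$l + S{\left(132,172 \right)} = 176779968 - \left(371 + 53 \sqrt{4 + 132}\right) = 176779968 - \left(371 + 53 \sqrt{136}\right) = 176779968 - \left(371 + 53 \cdot 2 \sqrt{34}\right) = 176779968 - \left(371 + 106 \sqrt{34}\right) = 176779597 - 106 \sqrt{34}$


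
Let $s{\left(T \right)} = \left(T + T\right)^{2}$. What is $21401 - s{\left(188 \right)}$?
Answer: $-119975$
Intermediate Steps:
$s{\left(T \right)} = 4 T^{2}$ ($s{\left(T \right)} = \left(2 T\right)^{2} = 4 T^{2}$)
$21401 - s{\left(188 \right)} = 21401 - 4 \cdot 188^{2} = 21401 - 4 \cdot 35344 = 21401 - 141376 = -119975$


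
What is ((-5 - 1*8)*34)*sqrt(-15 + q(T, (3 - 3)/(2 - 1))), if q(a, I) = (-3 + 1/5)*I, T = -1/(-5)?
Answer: -442*I*sqrt(15) ≈ -1711.9*I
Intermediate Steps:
T = 1/5 (T = -1*(-1/5) = 1/5 ≈ 0.20000)
q(a, I) = -14*I/5 (q(a, I) = (-3 + 1/5)*I = -14*I/5)
((-5 - 1*8)*34)*sqrt(-15 + q(T, (3 - 3)/(2 - 1))) = ((-5 - 1*8)*34)*sqrt(-15 - 14*(3 - 3)/(5*(2 - 1))) = ((-5 - 8)*34)*sqrt(-15 - 0/1) = (-13*34)*sqrt(-15 - 0) = -442*sqrt(-15 - 14/5*0) = -442*sqrt(-15 + 0) = -442*I*sqrt(15)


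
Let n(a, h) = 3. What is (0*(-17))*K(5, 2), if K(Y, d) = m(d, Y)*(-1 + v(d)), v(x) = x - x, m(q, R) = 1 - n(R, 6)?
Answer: 0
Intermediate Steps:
m(q, R) = -2 (m(q, R) = 1 - 1*3 = 1 - 3 = -2)
v(x) = 0
K(Y, d) = 2 (K(Y, d) = -2*(-1 + 0) = -2*(-1) = 2)
(0*(-17))*K(5, 2) = (0*(-17))*2 = 0*2 = 0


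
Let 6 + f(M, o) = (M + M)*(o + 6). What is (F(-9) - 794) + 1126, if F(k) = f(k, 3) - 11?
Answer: 153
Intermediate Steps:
f(M, o) = -6 + 2*M*(6 + o) (f(M, o) = -6 + (M + M)*(o + 6) = -6 + (2*M)*(6 + o) = -6 + 2*M*(6 + o))
F(k) = -17 + 18*k (F(k) = (-6 + 12*k + 2*k*3) - 11 = (-6 + 12*k + 6*k) - 11 = (-6 + 18*k) - 11 = -17 + 18*k)
(F(-9) - 794) + 1126 = ((-17 + 18*(-9)) - 794) + 1126 = ((-17 - 162) - 794) + 1126 = (-179 - 794) + 1126 = -973 + 1126 = 153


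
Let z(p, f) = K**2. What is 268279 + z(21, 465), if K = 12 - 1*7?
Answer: 268304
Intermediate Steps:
K = 5 (K = 12 - 7 = 5)
z(p, f) = 25 (z(p, f) = 5**2 = 25)
268279 + z(21, 465) = 268279 + 25 = 268304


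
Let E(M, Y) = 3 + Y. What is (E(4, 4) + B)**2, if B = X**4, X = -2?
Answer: 529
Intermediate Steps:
B = 16 (B = (-2)**4 = 16)
(E(4, 4) + B)**2 = ((3 + 4) + 16)**2 = (7 + 16)**2 = 23**2 = 529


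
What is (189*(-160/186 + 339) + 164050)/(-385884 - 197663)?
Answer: -7066711/18089957 ≈ -0.39064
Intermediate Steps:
(189*(-160/186 + 339) + 164050)/(-385884 - 197663) = (189*(-160*1/186 + 339) + 164050)/(-583547) = (189*(-80/93 + 339) + 164050)*(-1/583547) = (189*(31447/93) + 164050)*(-1/583547) = (1981161/31 + 164050)*(-1/583547) = (7066711/31)*(-1/583547) = -7066711/18089957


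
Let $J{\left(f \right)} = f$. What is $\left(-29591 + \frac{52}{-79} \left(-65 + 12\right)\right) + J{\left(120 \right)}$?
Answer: $- \frac{2325453}{79} \approx -29436.0$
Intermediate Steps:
$\left(-29591 + \frac{52}{-79} \left(-65 + 12\right)\right) + J{\left(120 \right)} = \left(-29591 + \frac{52}{-79} \left(-65 + 12\right)\right) + 120 = \left(-29591 + 52 \left(- \frac{1}{79}\right) \left(-53\right)\right) + 120 = \left(-29591 - - \frac{2756}{79}\right) + 120 = \left(-29591 + \frac{2756}{79}\right) + 120 = - \frac{2334933}{79} + 120 = - \frac{2325453}{79}$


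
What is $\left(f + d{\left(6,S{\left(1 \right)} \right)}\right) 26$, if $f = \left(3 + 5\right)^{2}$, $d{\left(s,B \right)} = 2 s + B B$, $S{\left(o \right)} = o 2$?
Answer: $2080$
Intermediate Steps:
$S{\left(o \right)} = 2 o$
$d{\left(s,B \right)} = B^{2} + 2 s$ ($d{\left(s,B \right)} = 2 s + B^{2} = B^{2} + 2 s$)
$f = 64$ ($f = 8^{2} = 64$)
$\left(f + d{\left(6,S{\left(1 \right)} \right)}\right) 26 = \left(64 + \left(\left(2 \cdot 1\right)^{2} + 2 \cdot 6\right)\right) 26 = \left(64 + \left(2^{2} + 12\right)\right) 26 = \left(64 + \left(4 + 12\right)\right) 26 = \left(64 + 16\right) 26 = 80 \cdot 26 = 2080$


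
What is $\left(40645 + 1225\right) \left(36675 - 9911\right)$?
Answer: $1120608680$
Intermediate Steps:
$\left(40645 + 1225\right) \left(36675 - 9911\right) = 41870 \cdot 26764 = 1120608680$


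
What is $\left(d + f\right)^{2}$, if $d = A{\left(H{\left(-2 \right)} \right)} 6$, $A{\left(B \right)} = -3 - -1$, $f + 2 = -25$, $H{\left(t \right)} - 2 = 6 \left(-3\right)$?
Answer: $1521$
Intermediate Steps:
$H{\left(t \right)} = -16$ ($H{\left(t \right)} = 2 + 6 \left(-3\right) = 2 - 18 = -16$)
$f = -27$ ($f = -2 - 25 = -27$)
$A{\left(B \right)} = -2$ ($A{\left(B \right)} = -3 + 1 = -2$)
$d = -12$ ($d = \left(-2\right) 6 = -12$)
$\left(d + f\right)^{2} = \left(-12 - 27\right)^{2} = \left(-39\right)^{2} = 1521$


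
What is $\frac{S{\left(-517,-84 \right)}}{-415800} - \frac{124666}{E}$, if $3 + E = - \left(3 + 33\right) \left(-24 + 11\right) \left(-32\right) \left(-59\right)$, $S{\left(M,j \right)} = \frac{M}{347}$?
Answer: $- \frac{545050842431}{3863192848200} \approx -0.14109$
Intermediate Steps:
$S{\left(M,j \right)} = \frac{M}{347}$ ($S{\left(M,j \right)} = M \frac{1}{347} = \frac{M}{347}$)
$E = 883581$ ($E = -3 - \left(3 + 33\right) \left(-24 + 11\right) \left(-32\right) \left(-59\right) = -3 - 36 \left(-13\right) \left(-32\right) \left(-59\right) = -3 - \left(-468\right) \left(-32\right) \left(-59\right) = -3 - 14976 \left(-59\right) = -3 - -883584 = -3 + 883584 = 883581$)
$\frac{S{\left(-517,-84 \right)}}{-415800} - \frac{124666}{E} = \frac{\frac{1}{347} \left(-517\right)}{-415800} - \frac{124666}{883581} = \left(- \frac{517}{347}\right) \left(- \frac{1}{415800}\right) - \frac{124666}{883581} = \frac{47}{13116600} - \frac{124666}{883581} = - \frac{545050842431}{3863192848200}$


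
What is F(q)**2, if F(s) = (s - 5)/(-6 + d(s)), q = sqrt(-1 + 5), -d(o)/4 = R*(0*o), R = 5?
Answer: 1/4 ≈ 0.25000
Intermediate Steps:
d(o) = 0 (d(o) = -20*0*o = -20*0 = -4*0 = 0)
q = 2 (q = sqrt(4) = 2)
F(s) = 5/6 - s/6 (F(s) = (s - 5)/(-6 + 0) = (-5 + s)/(-6) = (-5 + s)*(-1/6) = 5/6 - s/6)
F(q)**2 = (5/6 - 1/6*2)**2 = (5/6 - 1/3)**2 = (1/2)**2 = 1/4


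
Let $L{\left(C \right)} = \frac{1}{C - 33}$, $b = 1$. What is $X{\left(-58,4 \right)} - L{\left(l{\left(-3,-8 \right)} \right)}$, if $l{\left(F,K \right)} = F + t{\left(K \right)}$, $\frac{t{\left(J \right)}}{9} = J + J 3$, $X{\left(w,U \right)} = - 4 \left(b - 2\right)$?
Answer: $\frac{1297}{324} \approx 4.0031$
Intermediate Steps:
$X{\left(w,U \right)} = 4$ ($X{\left(w,U \right)} = - 4 \left(1 - 2\right) = \left(-4\right) \left(-1\right) = 4$)
$t{\left(J \right)} = 36 J$ ($t{\left(J \right)} = 9 \left(J + J 3\right) = 9 \left(J + 3 J\right) = 9 \cdot 4 J = 36 J$)
$l{\left(F,K \right)} = F + 36 K$
$L{\left(C \right)} = \frac{1}{-33 + C}$
$X{\left(-58,4 \right)} - L{\left(l{\left(-3,-8 \right)} \right)} = 4 - \frac{1}{-33 + \left(-3 + 36 \left(-8\right)\right)} = 4 - \frac{1}{-33 - 291} = 4 - \frac{1}{-324} = 4 - - \frac{1}{324} = 4 + \frac{1}{324} = \frac{1297}{324}$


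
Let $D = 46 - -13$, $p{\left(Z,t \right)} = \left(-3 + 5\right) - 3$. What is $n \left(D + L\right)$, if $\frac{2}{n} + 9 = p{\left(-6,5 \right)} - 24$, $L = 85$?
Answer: $- \frac{144}{17} \approx -8.4706$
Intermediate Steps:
$p{\left(Z,t \right)} = -1$ ($p{\left(Z,t \right)} = 2 - 3 = -1$)
$n = - \frac{1}{17}$ ($n = \frac{2}{-9 - 25} = \frac{2}{-34} = 2 \left(- \frac{1}{34}\right) = - \frac{1}{17} \approx -0.058824$)
$D = 59$ ($D = 46 + 13 = 59$)
$n \left(D + L\right) = - \frac{59 + 85}{17} = \left(- \frac{1}{17}\right) 144 = - \frac{144}{17}$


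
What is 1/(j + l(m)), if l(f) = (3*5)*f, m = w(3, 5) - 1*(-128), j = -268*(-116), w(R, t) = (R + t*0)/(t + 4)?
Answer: 1/33013 ≈ 3.0291e-5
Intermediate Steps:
w(R, t) = R/(4 + t) (w(R, t) = (R + 0)/(4 + t) = R/(4 + t))
j = 31088
m = 385/3 (m = 3/(4 + 5) - 1*(-128) = 3/9 + 128 = 3*(⅑) + 128 = ⅓ + 128 = 385/3 ≈ 128.33)
l(f) = 15*f
1/(j + l(m)) = 1/(31088 + 15*(385/3)) = 1/(31088 + 1925) = 1/33013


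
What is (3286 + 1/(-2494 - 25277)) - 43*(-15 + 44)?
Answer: 56625068/27771 ≈ 2039.0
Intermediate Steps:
(3286 + 1/(-2494 - 25277)) - 43*(-15 + 44) = (3286 + 1/(-27771)) - 43*29 = (3286 - 1/27771) - 1247 = 91255505/27771 - 1247 = 56625068/27771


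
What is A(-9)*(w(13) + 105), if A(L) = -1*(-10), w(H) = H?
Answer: 1180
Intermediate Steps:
A(L) = 10
A(-9)*(w(13) + 105) = 10*(13 + 105) = 10*118 = 1180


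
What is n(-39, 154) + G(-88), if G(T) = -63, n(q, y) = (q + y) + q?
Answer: 13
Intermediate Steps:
n(q, y) = y + 2*q
n(-39, 154) + G(-88) = (154 + 2*(-39)) - 63 = (154 - 78) - 63 = 76 - 63 = 13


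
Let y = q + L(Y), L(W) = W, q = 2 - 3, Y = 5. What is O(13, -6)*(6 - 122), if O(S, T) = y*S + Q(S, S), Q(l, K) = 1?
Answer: -6148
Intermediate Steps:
q = -1
y = 4 (y = -1 + 5 = 4)
O(S, T) = 1 + 4*S (O(S, T) = 4*S + 1 = 1 + 4*S)
O(13, -6)*(6 - 122) = (1 + 4*13)*(6 - 122) = (1 + 52)*(-116) = 53*(-116) = -6148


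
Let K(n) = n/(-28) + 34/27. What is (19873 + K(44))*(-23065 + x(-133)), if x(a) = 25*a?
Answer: -14159886260/27 ≈ -5.2444e+8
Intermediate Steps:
K(n) = 34/27 - n/28 (K(n) = n*(-1/28) + 34*(1/27) = -n/28 + 34/27 = 34/27 - n/28)
(19873 + K(44))*(-23065 + x(-133)) = (19873 + (34/27 - 1/28*44))*(-23065 + 25*(-133)) = (19873 + (34/27 - 11/7))*(-23065 - 3325) = (19873 - 59/189)*(-26390) = (3755938/189)*(-26390) = -14159886260/27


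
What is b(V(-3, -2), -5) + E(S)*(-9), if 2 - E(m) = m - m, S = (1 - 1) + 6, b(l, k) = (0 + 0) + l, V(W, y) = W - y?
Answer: -19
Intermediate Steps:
b(l, k) = l (b(l, k) = 0 + l = l)
S = 6 (S = 0 + 6 = 6)
E(m) = 2 (E(m) = 2 - (m - m) = 2 - 1*0 = 2 + 0 = 2)
b(V(-3, -2), -5) + E(S)*(-9) = (-3 - 1*(-2)) + 2*(-9) = (-3 + 2) - 18 = -1 - 18 = -19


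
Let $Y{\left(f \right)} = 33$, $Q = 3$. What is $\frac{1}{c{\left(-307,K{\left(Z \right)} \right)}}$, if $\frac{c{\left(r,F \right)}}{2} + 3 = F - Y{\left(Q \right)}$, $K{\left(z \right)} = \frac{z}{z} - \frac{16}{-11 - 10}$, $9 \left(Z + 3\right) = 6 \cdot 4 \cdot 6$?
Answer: $- \frac{21}{1438} \approx -0.014604$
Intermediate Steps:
$Z = 13$ ($Z = -3 + \frac{6 \cdot 4 \cdot 6}{9} = -3 + \frac{24 \cdot 6}{9} = -3 + \frac{1}{9} \cdot 144 = -3 + 16 = 13$)
$K{\left(z \right)} = \frac{37}{21}$ ($K{\left(z \right)} = 1 - \frac{16}{-11 - 10} = 1 - \frac{16}{-21} = 1 - - \frac{16}{21} = 1 + \frac{16}{21} = \frac{37}{21}$)
$c{\left(r,F \right)} = -72 + 2 F$ ($c{\left(r,F \right)} = -6 + 2 \left(F - 33\right) = -6 + 2 \left(-33 + F\right) = -6 + \left(-66 + 2 F\right) = -72 + 2 F$)
$\frac{1}{c{\left(-307,K{\left(Z \right)} \right)}} = \frac{1}{-72 + 2 \cdot \frac{37}{21}} = \frac{1}{-72 + \frac{74}{21}} = \frac{1}{- \frac{1438}{21}} = - \frac{21}{1438}$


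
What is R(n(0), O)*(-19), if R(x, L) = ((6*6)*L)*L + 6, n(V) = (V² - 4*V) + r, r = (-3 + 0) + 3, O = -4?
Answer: -11058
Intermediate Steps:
r = 0 (r = -3 + 3 = 0)
n(V) = V² - 4*V (n(V) = (V² - 4*V) + 0 = V² - 4*V)
R(x, L) = 6 + 36*L² (R(x, L) = (36*L)*L + 6 = 36*L² + 6 = 6 + 36*L²)
R(n(0), O)*(-19) = (6 + 36*(-4)²)*(-19) = (6 + 36*16)*(-19) = (6 + 576)*(-19) = 582*(-19) = -11058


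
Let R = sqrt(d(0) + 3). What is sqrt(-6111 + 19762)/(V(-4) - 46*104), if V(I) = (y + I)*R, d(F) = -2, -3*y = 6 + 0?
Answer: -sqrt(13651)/4790 ≈ -0.024392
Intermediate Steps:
y = -2 (y = -(6 + 0)/3 = -1/3*6 = -2)
R = 1 (R = sqrt(-2 + 3) = sqrt(1) = 1)
V(I) = -2 + I (V(I) = (-2 + I)*1 = -2 + I)
sqrt(-6111 + 19762)/(V(-4) - 46*104) = sqrt(-6111 + 19762)/((-2 - 4) - 46*104) = sqrt(13651)/(-6 - 4784) = sqrt(13651)/(-4790) = sqrt(13651)*(-1/4790) = -sqrt(13651)/4790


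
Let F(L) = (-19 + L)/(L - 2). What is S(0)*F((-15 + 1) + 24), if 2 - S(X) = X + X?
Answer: -9/4 ≈ -2.2500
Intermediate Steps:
S(X) = 2 - 2*X (S(X) = 2 - (X + X) = 2 - 2*X)
F(L) = (-19 + L)/(-2 + L)
S(0)*F((-15 + 1) + 24) = (2 - 2*0)*((-19 + ((-15 + 1) + 24))/(-2 + ((-15 + 1) + 24))) = (2 + 0)*((-19 + (-14 + 24))/(-2 + (-14 + 24))) = 2*((-19 + 10)/(-2 + 10)) = 2*(-9/8) = -9/4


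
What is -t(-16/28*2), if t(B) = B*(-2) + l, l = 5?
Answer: -51/7 ≈ -7.2857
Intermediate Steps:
t(B) = 5 - 2*B (t(B) = B*(-2) + 5 = -2*B + 5 = 5 - 2*B)
-t(-16/28*2) = -(5 - 2*(-16/28)*2) = -(5 - 2*(-16*1/28)*2) = -(5 - (-8)*2/7) = -(5 - 2*(-8/7)) = -(5 + 16/7) = -1*51/7 = -51/7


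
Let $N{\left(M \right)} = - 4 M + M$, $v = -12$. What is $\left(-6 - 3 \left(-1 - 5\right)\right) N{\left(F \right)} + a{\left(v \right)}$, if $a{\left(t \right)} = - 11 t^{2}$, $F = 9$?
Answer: $-1908$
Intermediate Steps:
$N{\left(M \right)} = - 3 M$
$\left(-6 - 3 \left(-1 - 5\right)\right) N{\left(F \right)} + a{\left(v \right)} = \left(-6 - 3 \left(-1 - 5\right)\right) \left(\left(-3\right) 9\right) - 11 \left(-12\right)^{2} = \left(-6 - 3 \left(-1 - 5\right)\right) \left(-27\right) - 1584 = \left(-6 - -18\right) \left(-27\right) - 1584 = \left(-6 + 18\right) \left(-27\right) - 1584 = 12 \left(-27\right) - 1584 = -324 - 1584 = -1908$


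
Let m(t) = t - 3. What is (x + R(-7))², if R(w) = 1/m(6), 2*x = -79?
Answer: 55225/36 ≈ 1534.0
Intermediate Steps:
m(t) = -3 + t
x = -79/2 (x = (½)*(-79) = -79/2 ≈ -39.500)
R(w) = ⅓ (R(w) = 1/(-3 + 6) = 1/3 = ⅓)
(x + R(-7))² = (-79/2 + ⅓)² = (-235/6)² = 55225/36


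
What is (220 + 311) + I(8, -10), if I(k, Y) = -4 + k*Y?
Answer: 447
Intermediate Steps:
I(k, Y) = -4 + Y*k
(220 + 311) + I(8, -10) = (220 + 311) + (-4 - 10*8) = 531 + (-4 - 80) = 531 - 84 = 447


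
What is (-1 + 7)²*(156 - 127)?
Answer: 1044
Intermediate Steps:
(-1 + 7)²*(156 - 127) = 6²*29 = 36*29 = 1044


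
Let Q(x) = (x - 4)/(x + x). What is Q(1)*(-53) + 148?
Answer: 455/2 ≈ 227.50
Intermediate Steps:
Q(x) = (-4 + x)/(2*x) (Q(x) = (-4 + x)/((2*x)) = (-4 + x)*(1/(2*x)) = (-4 + x)/(2*x))
Q(1)*(-53) + 148 = ((1/2)*(-4 + 1)/1)*(-53) + 148 = ((1/2)*1*(-3))*(-53) + 148 = -3/2*(-53) + 148 = 159/2 + 148 = 455/2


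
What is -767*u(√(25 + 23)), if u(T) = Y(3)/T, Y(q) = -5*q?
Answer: 3835*√3/4 ≈ 1660.6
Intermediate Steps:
u(T) = -15/T (u(T) = (-5*3)/T = -15/T)
-767*u(√(25 + 23)) = -(-11505)/(√(25 + 23)) = -(-11505)/(√48) = -(-11505)/(4*√3) = -(-11505)*√3/12 = -(-3835)*√3/4 = 3835*√3/4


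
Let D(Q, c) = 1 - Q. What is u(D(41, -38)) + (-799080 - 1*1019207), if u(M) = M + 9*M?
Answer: -1818687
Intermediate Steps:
u(M) = 10*M
u(D(41, -38)) + (-799080 - 1*1019207) = 10*(1 - 1*41) + (-799080 - 1*1019207) = 10*(1 - 41) + (-799080 - 1019207) = 10*(-40) - 1818287 = -400 - 1818287 = -1818687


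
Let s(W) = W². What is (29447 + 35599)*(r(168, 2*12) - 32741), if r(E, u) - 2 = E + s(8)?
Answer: -2114450322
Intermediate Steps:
r(E, u) = 66 + E (r(E, u) = 2 + (E + 8²) = 2 + (E + 64) = 2 + (64 + E) = 66 + E)
(29447 + 35599)*(r(168, 2*12) - 32741) = (29447 + 35599)*((66 + 168) - 32741) = 65046*(234 - 32741) = 65046*(-32507) = -2114450322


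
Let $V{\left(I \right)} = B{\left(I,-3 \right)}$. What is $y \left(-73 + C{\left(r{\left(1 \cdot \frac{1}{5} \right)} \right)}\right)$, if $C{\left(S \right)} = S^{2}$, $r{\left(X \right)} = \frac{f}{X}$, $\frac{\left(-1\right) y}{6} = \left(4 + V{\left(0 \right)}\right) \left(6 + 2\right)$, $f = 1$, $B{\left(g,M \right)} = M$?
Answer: $2304$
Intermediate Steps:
$V{\left(I \right)} = -3$
$y = -48$ ($y = - 6 \left(4 - 3\right) \left(6 + 2\right) = - 6 \cdot 1 \cdot 8 = \left(-6\right) 8 = -48$)
$r{\left(X \right)} = \frac{1}{X}$ ($r{\left(X \right)} = 1 \frac{1}{X} = \frac{1}{X}$)
$y \left(-73 + C{\left(r{\left(1 \cdot \frac{1}{5} \right)} \right)}\right) = - 48 \left(-73 + \left(\frac{1}{1 \cdot \frac{1}{5}}\right)^{2}\right) = - 48 \left(-73 + \left(\frac{1}{\frac{1}{5}}\right)^{2}\right) = - 48 \left(-73 + 5^{2}\right) = - 48 \left(-73 + 25\right) = \left(-48\right) \left(-48\right) = 2304$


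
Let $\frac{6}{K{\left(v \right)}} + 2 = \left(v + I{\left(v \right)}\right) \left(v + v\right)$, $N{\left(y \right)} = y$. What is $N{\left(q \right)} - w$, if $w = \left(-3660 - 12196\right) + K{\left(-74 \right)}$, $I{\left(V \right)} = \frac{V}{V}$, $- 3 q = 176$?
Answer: $\frac{255964183}{16203} \approx 15797.0$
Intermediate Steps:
$q = - \frac{176}{3}$ ($q = \left(- \frac{1}{3}\right) 176 = - \frac{176}{3} \approx -58.667$)
$I{\left(V \right)} = 1$
$K{\left(v \right)} = \frac{6}{-2 + 2 v \left(1 + v\right)}$ ($K{\left(v \right)} = \frac{6}{-2 + \left(v + 1\right) \left(v + v\right)} = \frac{6}{-2 + \left(1 + v\right) 2 v} = \frac{6}{-2 + 2 v \left(1 + v\right)}$)
$w = - \frac{85638253}{5401}$ ($w = \left(-3660 - 12196\right) + \frac{3}{-1 - 74 + \left(-74\right)^{2}} = -15856 + \frac{3}{-1 - 74 + 5476} = -15856 + \frac{3}{5401} = - \frac{85638253}{5401} \approx -15856.0$)
$N{\left(q \right)} - w = - \frac{176}{3} - - \frac{85638253}{5401} = - \frac{176}{3} + \frac{85638253}{5401} = \frac{255964183}{16203}$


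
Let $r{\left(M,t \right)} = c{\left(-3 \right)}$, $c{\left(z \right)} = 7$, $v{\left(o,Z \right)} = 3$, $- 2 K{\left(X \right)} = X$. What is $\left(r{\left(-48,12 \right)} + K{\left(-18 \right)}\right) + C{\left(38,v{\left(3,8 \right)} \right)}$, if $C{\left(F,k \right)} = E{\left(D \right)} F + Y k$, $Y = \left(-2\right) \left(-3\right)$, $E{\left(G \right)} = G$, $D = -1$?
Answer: $-4$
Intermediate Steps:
$K{\left(X \right)} = - \frac{X}{2}$
$r{\left(M,t \right)} = 7$
$Y = 6$
$C{\left(F,k \right)} = - F + 6 k$
$\left(r{\left(-48,12 \right)} + K{\left(-18 \right)}\right) + C{\left(38,v{\left(3,8 \right)} \right)} = \left(7 - -9\right) + \left(\left(-1\right) 38 + 6 \cdot 3\right) = \left(7 + 9\right) + \left(-38 + 18\right) = 16 - 20 = -4$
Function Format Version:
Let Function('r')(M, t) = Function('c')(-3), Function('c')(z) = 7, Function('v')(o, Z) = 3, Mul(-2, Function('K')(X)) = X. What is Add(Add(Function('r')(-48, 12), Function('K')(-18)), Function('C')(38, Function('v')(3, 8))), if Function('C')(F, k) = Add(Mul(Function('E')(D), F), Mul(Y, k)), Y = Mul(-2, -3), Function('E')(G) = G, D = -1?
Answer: -4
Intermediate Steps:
Function('K')(X) = Mul(Rational(-1, 2), X)
Function('r')(M, t) = 7
Y = 6
Function('C')(F, k) = Add(Mul(-1, F), Mul(6, k))
Add(Add(Function('r')(-48, 12), Function('K')(-18)), Function('C')(38, Function('v')(3, 8))) = Add(Add(7, Mul(Rational(-1, 2), -18)), Add(Mul(-1, 38), Mul(6, 3))) = Add(Add(7, 9), Add(-38, 18)) = Add(16, -20) = -4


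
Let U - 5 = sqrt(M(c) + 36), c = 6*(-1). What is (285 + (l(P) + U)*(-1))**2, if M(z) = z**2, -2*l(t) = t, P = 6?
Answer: 80161 - 3396*sqrt(2) ≈ 75358.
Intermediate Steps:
l(t) = -t/2
c = -6
U = 5 + 6*sqrt(2) (U = 5 + sqrt((-6)**2 + 36) = 5 + sqrt(36 + 36) = 5 + sqrt(72) = 5 + 6*sqrt(2) ≈ 13.485)
(285 + (l(P) + U)*(-1))**2 = (285 + (-1/2*6 + (5 + 6*sqrt(2)))*(-1))**2 = (285 + (-3 + (5 + 6*sqrt(2)))*(-1))**2 = (285 + (2 + 6*sqrt(2))*(-1))**2 = (285 + (-2 - 6*sqrt(2)))**2 = (283 - 6*sqrt(2))**2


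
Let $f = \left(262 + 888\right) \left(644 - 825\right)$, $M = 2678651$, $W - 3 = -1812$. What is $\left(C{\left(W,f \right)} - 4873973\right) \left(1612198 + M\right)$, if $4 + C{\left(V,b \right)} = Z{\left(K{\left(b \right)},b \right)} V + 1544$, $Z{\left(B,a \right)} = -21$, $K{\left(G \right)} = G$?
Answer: $-20743869202956$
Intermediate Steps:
$W = -1809$ ($W = 3 - 1812 = -1809$)
$f = -208150$ ($f = 1150 \left(-181\right) = -208150$)
$C{\left(V,b \right)} = 1540 - 21 V$ ($C{\left(V,b \right)} = -4 - \left(-1544 + 21 V\right) = 1540 - 21 V$)
$\left(C{\left(W,f \right)} - 4873973\right) \left(1612198 + M\right) = \left(\left(1540 - -37989\right) - 4873973\right) \left(1612198 + 2678651\right) = \left(\left(1540 + 37989\right) - 4873973\right) 4290849 = \left(39529 - 4873973\right) 4290849 = \left(-4834444\right) 4290849 = -20743869202956$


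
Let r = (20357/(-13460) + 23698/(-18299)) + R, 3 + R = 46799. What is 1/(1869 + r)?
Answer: 246304540/11985718951277 ≈ 2.0550e-5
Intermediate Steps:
R = 46796 (R = -3 + 46799 = 46796)
r = 11525375766017/246304540 (r = (20357/(-13460) + 23698/(-18299)) + 46796 = (20357*(-1/13460) + 23698*(-1/18299)) + 46796 = (-20357/13460 - 23698/18299) + 46796 = -691487823/246304540 + 46796 = 11525375766017/246304540 ≈ 46793.)
1/(1869 + r) = 1/(1869 + 11525375766017/246304540) = 1/(11985718951277/246304540) = 246304540/11985718951277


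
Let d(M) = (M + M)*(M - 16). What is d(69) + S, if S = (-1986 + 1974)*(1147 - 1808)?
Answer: 15246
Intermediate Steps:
S = 7932 (S = -12*(-661) = 7932)
d(M) = 2*M*(-16 + M) (d(M) = (2*M)*(-16 + M) = 2*M*(-16 + M))
d(69) + S = 2*69*(-16 + 69) + 7932 = 2*69*53 + 7932 = 7314 + 7932 = 15246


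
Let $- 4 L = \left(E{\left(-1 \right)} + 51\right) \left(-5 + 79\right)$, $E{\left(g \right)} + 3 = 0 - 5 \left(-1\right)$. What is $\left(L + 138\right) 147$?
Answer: $- \frac{247695}{2} \approx -1.2385 \cdot 10^{5}$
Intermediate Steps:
$E{\left(g \right)} = 2$ ($E{\left(g \right)} = -3 + \left(0 - 5 \left(-1\right)\right) = -3 + \left(0 - -5\right) = -3 + \left(0 + 5\right) = -3 + 5 = 2$)
$L = - \frac{1961}{2}$ ($L = - \frac{\left(2 + 51\right) \left(-5 + 79\right)}{4} = - \frac{53 \cdot 74}{4} = \left(- \frac{1}{4}\right) 3922 = - \frac{1961}{2} \approx -980.5$)
$\left(L + 138\right) 147 = \left(- \frac{1961}{2} + 138\right) 147 = \left(- \frac{1685}{2}\right) 147 = - \frac{247695}{2}$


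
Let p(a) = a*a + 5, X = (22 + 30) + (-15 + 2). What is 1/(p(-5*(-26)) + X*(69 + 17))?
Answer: 1/20259 ≈ 4.9361e-5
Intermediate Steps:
X = 39 (X = 52 - 13 = 39)
p(a) = 5 + a**2 (p(a) = a**2 + 5 = 5 + a**2)
1/(p(-5*(-26)) + X*(69 + 17)) = 1/((5 + (-5*(-26))**2) + 39*(69 + 17)) = 1/((5 + 130**2) + 39*86) = 1/((5 + 16900) + 3354) = 1/(16905 + 3354) = 1/20259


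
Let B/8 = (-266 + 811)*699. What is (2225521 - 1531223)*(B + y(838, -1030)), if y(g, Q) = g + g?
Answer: 2117134000168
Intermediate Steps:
B = 3047640 (B = 8*((-266 + 811)*699) = 8*(545*699) = 8*380955 = 3047640)
y(g, Q) = 2*g
(2225521 - 1531223)*(B + y(838, -1030)) = (2225521 - 1531223)*(3047640 + 2*838) = 694298*(3047640 + 1676) = 694298*3049316 = 2117134000168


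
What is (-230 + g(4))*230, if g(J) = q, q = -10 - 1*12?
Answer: -57960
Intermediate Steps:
q = -22 (q = -10 - 12 = -22)
g(J) = -22
(-230 + g(4))*230 = (-230 - 22)*230 = -252*230 = -57960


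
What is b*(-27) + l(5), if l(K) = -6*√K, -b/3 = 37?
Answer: 2997 - 6*√5 ≈ 2983.6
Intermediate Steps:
b = -111 (b = -3*37 = -111)
b*(-27) + l(5) = -111*(-27) - 6*√5 = 2997 - 6*√5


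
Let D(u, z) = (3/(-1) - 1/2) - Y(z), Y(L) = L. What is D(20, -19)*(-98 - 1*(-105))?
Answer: 217/2 ≈ 108.50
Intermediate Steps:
D(u, z) = -7/2 - z (D(u, z) = (3/(-1) - 1/2) - z = (3*(-1) - 1*½) - z = (-3 - ½) - z = -7/2 - z)
D(20, -19)*(-98 - 1*(-105)) = (-7/2 - 1*(-19))*(-98 - 1*(-105)) = (-7/2 + 19)*(-98 + 105) = (31/2)*7 = 217/2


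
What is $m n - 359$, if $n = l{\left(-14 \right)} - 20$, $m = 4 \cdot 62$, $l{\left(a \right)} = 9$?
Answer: $-3087$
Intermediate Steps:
$m = 248$
$n = -11$ ($n = 9 - 20 = -11$)
$m n - 359 = 248 \left(-11\right) - 359 = -2728 - 359 = -3087$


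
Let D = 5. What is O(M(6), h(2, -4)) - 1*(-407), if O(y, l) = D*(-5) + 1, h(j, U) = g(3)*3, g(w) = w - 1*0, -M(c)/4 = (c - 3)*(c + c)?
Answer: 383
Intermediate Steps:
M(c) = -8*c*(-3 + c) (M(c) = -4*(c - 3)*(c + c) = -4*(-3 + c)*2*c = -8*c*(-3 + c))
g(w) = w (g(w) = w + 0 = w)
h(j, U) = 9 (h(j, U) = 3*3 = 9)
O(y, l) = -24 (O(y, l) = 5*(-5) + 1 = -25 + 1 = -24)
O(M(6), h(2, -4)) - 1*(-407) = -24 - 1*(-407) = -24 + 407 = 383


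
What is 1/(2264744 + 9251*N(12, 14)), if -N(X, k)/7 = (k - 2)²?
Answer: -1/7060264 ≈ -1.4164e-7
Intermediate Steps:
N(X, k) = -7*(-2 + k)² (N(X, k) = -7*(k - 2)² = -7*(-2 + k)²)
1/(2264744 + 9251*N(12, 14)) = 1/(2264744 + 9251*(-7*(-2 + 14)²)) = 1/(2264744 + 9251*(-7*12²)) = 1/(2264744 + 9251*(-7*144)) = 1/(2264744 + 9251*(-1008)) = 1/(2264744 - 9325008) = 1/(-7060264) = -1/7060264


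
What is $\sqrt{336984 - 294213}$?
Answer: $\sqrt{42771} \approx 206.81$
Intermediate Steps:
$\sqrt{336984 - 294213} = \sqrt{42771}$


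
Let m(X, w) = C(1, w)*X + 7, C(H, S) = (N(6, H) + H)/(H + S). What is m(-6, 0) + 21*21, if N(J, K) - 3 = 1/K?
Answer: 418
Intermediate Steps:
N(J, K) = 3 + 1/K
C(H, S) = (3 + H + 1/H)/(H + S) (C(H, S) = ((3 + 1/H) + H)/(H + S) = (3 + H + 1/H)/(H + S))
m(X, w) = 7 + 5*X/(1 + w) (m(X, w) = ((1 + 1² + 3*1)/(1*(1 + w)))*X + 7 = (1*(1 + 1 + 3)/(1 + w))*X + 7 = (1*5/(1 + w))*X + 7 = (5/(1 + w))*X + 7 = 5*X/(1 + w) + 7 = 7 + 5*X/(1 + w))
m(-6, 0) + 21*21 = (7 + 5*(-6) + 7*0)/(1 + 0) + 21*21 = (7 - 30 + 0)/1 + 441 = 1*(-23) + 441 = -23 + 441 = 418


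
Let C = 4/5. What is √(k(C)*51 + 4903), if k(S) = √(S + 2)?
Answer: √(122575 + 255*√70)/5 ≈ 70.628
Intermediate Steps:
C = ⅘ (C = 4*(⅕) = ⅘ ≈ 0.80000)
k(S) = √(2 + S)
√(k(C)*51 + 4903) = √(√(2 + ⅘)*51 + 4903) = √(√(14/5)*51 + 4903) = √((√70/5)*51 + 4903) = √(51*√70/5 + 4903) = √(4903 + 51*√70/5)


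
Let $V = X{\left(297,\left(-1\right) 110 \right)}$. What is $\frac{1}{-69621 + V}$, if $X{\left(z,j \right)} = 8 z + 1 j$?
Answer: $- \frac{1}{67355} \approx -1.4847 \cdot 10^{-5}$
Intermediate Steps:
$X{\left(z,j \right)} = j + 8 z$ ($X{\left(z,j \right)} = 8 z + j = j + 8 z$)
$V = 2266$ ($V = \left(-1\right) 110 + 8 \cdot 297 = -110 + 2376 = 2266$)
$\frac{1}{-69621 + V} = \frac{1}{-69621 + 2266} = \frac{1}{-67355} = - \frac{1}{67355}$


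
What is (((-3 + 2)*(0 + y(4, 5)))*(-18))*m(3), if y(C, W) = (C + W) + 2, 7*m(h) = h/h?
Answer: 198/7 ≈ 28.286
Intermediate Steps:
m(h) = 1/7 (m(h) = (h/h)/7 = (1/7)*1 = 1/7)
y(C, W) = 2 + C + W
(((-3 + 2)*(0 + y(4, 5)))*(-18))*m(3) = (((-3 + 2)*(0 + (2 + 4 + 5)))*(-18))*(1/7) = (-(0 + 11)*(-18))*(1/7) = (-1*11*(-18))*(1/7) = -11*(-18)*(1/7) = 198*(1/7) = 198/7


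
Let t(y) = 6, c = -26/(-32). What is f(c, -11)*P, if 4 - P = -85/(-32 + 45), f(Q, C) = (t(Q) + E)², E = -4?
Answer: 548/13 ≈ 42.154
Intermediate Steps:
c = 13/16 (c = -26*(-1/32) = 13/16 ≈ 0.81250)
f(Q, C) = 4 (f(Q, C) = (6 - 4)² = 2² = 4)
P = 137/13 (P = 4 - (-85)/(-32 + 45) = 4 - (-85)/13 = 4 - 1*(-85/13) = 4 + 85/13 = 137/13 ≈ 10.538)
f(c, -11)*P = 4*(137/13) = 548/13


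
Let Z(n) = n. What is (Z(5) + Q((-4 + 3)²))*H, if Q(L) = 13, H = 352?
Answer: 6336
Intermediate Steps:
(Z(5) + Q((-4 + 3)²))*H = (5 + 13)*352 = 18*352 = 6336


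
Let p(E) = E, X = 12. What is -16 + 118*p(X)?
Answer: 1400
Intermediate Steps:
-16 + 118*p(X) = -16 + 118*12 = -16 + 1416 = 1400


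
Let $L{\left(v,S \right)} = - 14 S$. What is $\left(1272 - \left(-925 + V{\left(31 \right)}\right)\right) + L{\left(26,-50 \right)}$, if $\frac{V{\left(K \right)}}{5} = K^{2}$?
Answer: $-1908$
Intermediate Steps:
$V{\left(K \right)} = 5 K^{2}$
$L{\left(v,S \right)} = - 14 S$
$\left(1272 - \left(-925 + V{\left(31 \right)}\right)\right) + L{\left(26,-50 \right)} = \left(1272 + \left(925 - 5 \cdot 31^{2}\right)\right) - -700 = \left(1272 + \left(925 - 5 \cdot 961\right)\right) + 700 = \left(1272 + \left(925 - 4805\right)\right) + 700 = \left(1272 - 3880\right) + 700 = -2608 + 700 = -1908$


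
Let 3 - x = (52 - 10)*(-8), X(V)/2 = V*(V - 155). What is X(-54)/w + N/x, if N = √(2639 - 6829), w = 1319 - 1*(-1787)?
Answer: 11286/1553 + I*√4190/339 ≈ 7.2672 + 0.19094*I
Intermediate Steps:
X(V) = 2*V*(-155 + V) (X(V) = 2*(V*(V - 155)) = 2*(V*(-155 + V)) = 2*V*(-155 + V))
w = 3106 (w = 1319 + 1787 = 3106)
N = I*√4190 (N = √(-4190) = I*√4190 ≈ 64.73*I)
x = 339 (x = 3 - (52 - 10)*(-8) = 3 - 42*(-8) = 3 - 1*(-336) = 3 + 336 = 339)
X(-54)/w + N/x = (2*(-54)*(-155 - 54))/3106 + (I*√4190)/339 = (2*(-54)*(-209))*(1/3106) + (I*√4190)*(1/339) = 22572*(1/3106) + I*√4190/339 = 11286/1553 + I*√4190/339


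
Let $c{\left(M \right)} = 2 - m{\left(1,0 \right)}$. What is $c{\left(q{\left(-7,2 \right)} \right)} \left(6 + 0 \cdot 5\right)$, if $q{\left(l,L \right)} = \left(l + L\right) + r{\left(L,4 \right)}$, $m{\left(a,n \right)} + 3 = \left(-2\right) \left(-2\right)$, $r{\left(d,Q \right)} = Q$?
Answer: $6$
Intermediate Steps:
$m{\left(a,n \right)} = 1$ ($m{\left(a,n \right)} = -3 - -4 = -3 + 4 = 1$)
$q{\left(l,L \right)} = 4 + L + l$ ($q{\left(l,L \right)} = \left(l + L\right) + 4 = \left(L + l\right) + 4 = 4 + L + l$)
$c{\left(M \right)} = 1$ ($c{\left(M \right)} = 2 - 1 = 1$)
$c{\left(q{\left(-7,2 \right)} \right)} \left(6 + 0 \cdot 5\right) = 1 \left(6 + 0 \cdot 5\right) = 1 \left(6 + 0\right) = 1 \cdot 6 = 6$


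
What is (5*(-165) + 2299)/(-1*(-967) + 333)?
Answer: 737/650 ≈ 1.1338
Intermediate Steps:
(5*(-165) + 2299)/(-1*(-967) + 333) = (-825 + 2299)/(967 + 333) = 1474/1300 = 1474*(1/1300) = 737/650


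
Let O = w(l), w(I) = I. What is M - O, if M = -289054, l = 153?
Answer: -289207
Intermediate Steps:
O = 153
M - O = -289054 - 1*153 = -289054 - 153 = -289207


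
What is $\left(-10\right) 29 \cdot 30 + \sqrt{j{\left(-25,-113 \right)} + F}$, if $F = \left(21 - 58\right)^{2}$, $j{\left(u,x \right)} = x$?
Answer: $-8700 + 2 \sqrt{314} \approx -8664.6$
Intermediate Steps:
$F = 1369$ ($F = \left(-37\right)^{2} = 1369$)
$\left(-10\right) 29 \cdot 30 + \sqrt{j{\left(-25,-113 \right)} + F} = \left(-10\right) 29 \cdot 30 + \sqrt{-113 + 1369} = \left(-290\right) 30 + \sqrt{1256} = -8700 + 2 \sqrt{314}$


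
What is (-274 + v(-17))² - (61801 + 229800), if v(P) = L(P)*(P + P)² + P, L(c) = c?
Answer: 397431648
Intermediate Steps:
v(P) = P + 4*P³ (v(P) = P*(P + P)² + P = P*(2*P)² + P = P*(4*P²) + P = 4*P³ + P = P + 4*P³)
(-274 + v(-17))² - (61801 + 229800) = (-274 + (-17 + 4*(-17)³))² - (61801 + 229800) = (-274 + (-17 + 4*(-4913)))² - 1*291601 = (-274 + (-17 - 19652))² - 291601 = (-274 - 19669)² - 291601 = (-19943)² - 291601 = 397723249 - 291601 = 397431648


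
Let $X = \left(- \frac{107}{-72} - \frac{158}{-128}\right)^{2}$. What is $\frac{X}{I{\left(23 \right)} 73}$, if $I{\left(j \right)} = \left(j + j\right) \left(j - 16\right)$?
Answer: $\frac{2455489}{7798726656} \approx 0.00031486$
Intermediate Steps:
$I{\left(j \right)} = 2 j \left(-16 + j\right)$
$X = \frac{2455489}{331776}$ ($X = \left(\left(-107\right) \left(- \frac{1}{72}\right) - - \frac{79}{64}\right)^{2} = \left(\frac{107}{72} + \frac{79}{64}\right)^{2} = \left(\frac{1567}{576}\right)^{2} = \frac{2455489}{331776} \approx 7.401$)
$\frac{X}{I{\left(23 \right)} 73} = \frac{2455489}{331776 \cdot 2 \cdot 23 \left(-16 + 23\right) 73} = \frac{2455489}{331776 \cdot 2 \cdot 23 \cdot 7 \cdot 73} = \frac{2455489}{331776 \cdot 322 \cdot 73} = \frac{2455489}{331776 \cdot 23506} = \frac{2455489}{331776} \cdot \frac{1}{23506} = \frac{2455489}{7798726656}$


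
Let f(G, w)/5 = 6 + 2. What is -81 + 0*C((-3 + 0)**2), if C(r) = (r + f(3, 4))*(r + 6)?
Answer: -81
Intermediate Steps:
f(G, w) = 40 (f(G, w) = 5*(6 + 2) = 5*8 = 40)
C(r) = (6 + r)*(40 + r) (C(r) = (r + 40)*(r + 6) = (40 + r)*(6 + r) = (6 + r)*(40 + r))
-81 + 0*C((-3 + 0)**2) = -81 + 0*(240 + ((-3 + 0)**2)**2 + 46*(-3 + 0)**2) = -81 + 0*(240 + ((-3)**2)**2 + 46*(-3)**2) = -81 + 0*(240 + 9**2 + 46*9) = -81 + 0*(240 + 81 + 414) = -81 + 0*735 = -81 + 0 = -81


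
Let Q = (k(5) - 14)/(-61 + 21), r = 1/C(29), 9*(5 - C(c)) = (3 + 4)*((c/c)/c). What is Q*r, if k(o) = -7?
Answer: 5481/51920 ≈ 0.10557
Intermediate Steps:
C(c) = 5 - 7/(9*c) (C(c) = 5 - (3 + 4)*(c/c)/c/9 = 5 - 7*1/c/9 = 5 - 7/(9*c))
r = 261/1298 (r = 1/(5 - 7/9/29) = 1/(5 - 7/9*1/29) = 1/(5 - 7/261) = 1/(1298/261) = 261/1298 ≈ 0.20108)
Q = 21/40 (Q = (-7 - 14)/(-61 + 21) = -21/(-40) = -21*(-1/40) = 21/40 ≈ 0.52500)
Q*r = (21/40)*(261/1298) = 5481/51920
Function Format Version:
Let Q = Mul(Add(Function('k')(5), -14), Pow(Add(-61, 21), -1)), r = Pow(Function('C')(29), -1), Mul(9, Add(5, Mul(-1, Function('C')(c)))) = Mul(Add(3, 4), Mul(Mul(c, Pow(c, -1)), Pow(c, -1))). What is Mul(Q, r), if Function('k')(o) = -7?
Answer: Rational(5481, 51920) ≈ 0.10557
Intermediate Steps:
Function('C')(c) = Add(5, Mul(Rational(-7, 9), Pow(c, -1))) (Function('C')(c) = Add(5, Mul(Rational(-1, 9), Mul(Add(3, 4), Mul(Mul(c, Pow(c, -1)), Pow(c, -1))))) = Add(5, Mul(Rational(-1, 9), Mul(7, Mul(1, Pow(c, -1))))) = Add(5, Mul(Rational(-1, 9), Mul(7, Pow(c, -1)))) = Add(5, Mul(Rational(-7, 9), Pow(c, -1))))
r = Rational(261, 1298) (r = Pow(Add(5, Mul(Rational(-7, 9), Pow(29, -1))), -1) = Pow(Add(5, Mul(Rational(-7, 9), Rational(1, 29))), -1) = Pow(Add(5, Rational(-7, 261)), -1) = Pow(Rational(1298, 261), -1) = Rational(261, 1298) ≈ 0.20108)
Q = Rational(21, 40) (Q = Mul(Add(-7, -14), Pow(Add(-61, 21), -1)) = Mul(-21, Pow(-40, -1)) = Mul(-21, Rational(-1, 40)) = Rational(21, 40) ≈ 0.52500)
Mul(Q, r) = Mul(Rational(21, 40), Rational(261, 1298)) = Rational(5481, 51920)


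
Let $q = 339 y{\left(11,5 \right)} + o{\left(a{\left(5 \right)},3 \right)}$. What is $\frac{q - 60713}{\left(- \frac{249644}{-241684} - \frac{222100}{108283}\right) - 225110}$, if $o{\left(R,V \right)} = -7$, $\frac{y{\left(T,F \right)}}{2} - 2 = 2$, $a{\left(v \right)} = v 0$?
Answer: $\frac{379521234831144}{1472803951014517} \approx 0.25769$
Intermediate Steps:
$a{\left(v \right)} = 0$
$y{\left(T,F \right)} = 8$ ($y{\left(T,F \right)} = 4 + 2 \cdot 2 = 4 + 4 = 8$)
$q = 2705$ ($q = 339 \cdot 8 - 7 = 2712 - 7 = 2705$)
$\frac{q - 60713}{\left(- \frac{249644}{-241684} - \frac{222100}{108283}\right) - 225110} = \frac{2705 - 60713}{\left(- \frac{249644}{-241684} - \frac{222100}{108283}\right) - 225110} = - \frac{58008}{\left(\left(-249644\right) \left(- \frac{1}{241684}\right) - \frac{222100}{108283}\right) - 225110} = - \frac{58008}{\left(\frac{62411}{60421} - \frac{222100}{108283}\right) - 225110} = - \frac{58008}{- \frac{6661453787}{6542567143} - 225110} = - \frac{58008}{- \frac{1472803951014517}{6542567143}} = \left(-58008\right) \left(- \frac{6542567143}{1472803951014517}\right) = \frac{379521234831144}{1472803951014517}$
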